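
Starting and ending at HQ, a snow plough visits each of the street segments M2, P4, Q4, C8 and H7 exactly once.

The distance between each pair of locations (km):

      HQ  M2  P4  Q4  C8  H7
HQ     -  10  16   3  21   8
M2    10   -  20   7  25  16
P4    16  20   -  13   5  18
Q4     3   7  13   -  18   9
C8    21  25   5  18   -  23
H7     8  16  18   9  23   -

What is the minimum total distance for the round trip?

There are 60 distinct closed tours to check (reversals are equivalent).
HQ - M2 - P4 - Q4 - C8 - H7 - HQ: 10+20+13+18+23+8 = 92
HQ - M2 - P4 - Q4 - H7 - C8 - HQ: 10+20+13+9+23+21 = 96
HQ - M2 - P4 - C8 - Q4 - H7 - HQ: 10+20+5+18+9+8 = 70
HQ - M2 - P4 - C8 - H7 - Q4 - HQ: 10+20+5+23+9+3 = 70
HQ - M2 - P4 - H7 - Q4 - C8 - HQ: 10+20+18+9+18+21 = 96
HQ - M2 - P4 - H7 - C8 - Q4 - HQ: 10+20+18+23+18+3 = 92
HQ - M2 - Q4 - P4 - C8 - H7 - HQ: 10+7+13+5+23+8 = 66
HQ - M2 - Q4 - P4 - H7 - C8 - HQ: 10+7+13+18+23+21 = 92
HQ - M2 - Q4 - C8 - P4 - H7 - HQ: 10+7+18+5+18+8 = 66
HQ - M2 - Q4 - C8 - H7 - P4 - HQ: 10+7+18+23+18+16 = 92
HQ - M2 - Q4 - H7 - P4 - C8 - HQ: 10+7+9+18+5+21 = 70
HQ - M2 - Q4 - H7 - C8 - P4 - HQ: 10+7+9+23+5+16 = 70
HQ - M2 - C8 - P4 - Q4 - H7 - HQ: 10+25+5+13+9+8 = 70
HQ - M2 - C8 - P4 - H7 - Q4 - HQ: 10+25+5+18+9+3 = 70
… (46 more)
The minimum is 66.
One optimal route: HQ → M2 → Q4 → P4 → C8 → H7 → HQ (or its reverse).

Minimum total distance: 66 km.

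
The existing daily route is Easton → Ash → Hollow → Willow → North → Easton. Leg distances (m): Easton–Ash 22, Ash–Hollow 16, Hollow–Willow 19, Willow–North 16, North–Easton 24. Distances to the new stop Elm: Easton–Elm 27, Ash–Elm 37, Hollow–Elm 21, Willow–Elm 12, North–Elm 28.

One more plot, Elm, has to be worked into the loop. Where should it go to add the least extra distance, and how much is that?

+14 m — insert Elm between Hollow and Willow.

Insertion cost between consecutive stops i–j is d(i,Elm) + d(Elm,j) − d(i,j):
  between Easton and Ash: 27 + 37 − 22 = 42
  between Ash and Hollow: 37 + 21 − 16 = 42
  between Hollow and Willow: 21 + 12 − 19 = 14
  between Willow and North: 12 + 28 − 16 = 24
  between North and Easton: 28 + 27 − 24 = 31
Cheapest insertion is between Hollow and Willow, adding 14.
New total = 97 + 14 = 111.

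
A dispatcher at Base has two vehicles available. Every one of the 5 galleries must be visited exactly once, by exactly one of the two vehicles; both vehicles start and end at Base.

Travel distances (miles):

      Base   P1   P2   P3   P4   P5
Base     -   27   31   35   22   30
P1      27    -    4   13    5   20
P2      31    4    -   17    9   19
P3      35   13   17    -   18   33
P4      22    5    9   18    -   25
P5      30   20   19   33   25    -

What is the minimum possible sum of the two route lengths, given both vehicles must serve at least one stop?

143 miles — the smallest possible combined total.

Try each way of splitting the stops between the two vehicles (each non-empty) and, for each split, find the best tour for each vehicle:
  {P1} + {P2, P3, P4, P5}: 54 + 106 = 160
  {P2} + {P1, P3, P4, P5}: 62 + 103 = 165
  {P1, P2} + {P3, P4, P5}: 62 + 103 = 165
  {P3} + {P1, P2, P4, P5}: 70 + 80 = 150
  {P1, P3} + {P2, P4, P5}: 75 + 80 = 155
  {P2, P3} + {P1, P4, P5}: 83 + 77 = 160
  … (15 splits in total)
  {P1, P2, P3, P4} + {P5}: 83 + 60 = 143  ← best
Best: vehicle 1 Base → P3 → P1 → P2 → P4 → Base = 83; vehicle 2 Base → P5 → Base = 60; combined 143.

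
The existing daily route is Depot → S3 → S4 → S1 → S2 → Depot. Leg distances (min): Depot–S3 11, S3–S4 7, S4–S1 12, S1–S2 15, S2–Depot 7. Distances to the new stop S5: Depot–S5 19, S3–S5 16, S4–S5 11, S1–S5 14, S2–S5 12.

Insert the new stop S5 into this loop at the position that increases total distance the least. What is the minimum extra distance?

Insertion cost between consecutive stops i–j is d(i,S5) + d(S5,j) − d(i,j):
  between Depot and S3: 19 + 16 − 11 = 24
  between S3 and S4: 16 + 11 − 7 = 20
  between S4 and S1: 11 + 14 − 12 = 13
  between S1 and S2: 14 + 12 − 15 = 11
  between S2 and Depot: 12 + 19 − 7 = 24
Cheapest insertion is between S1 and S2, adding 11.
New total = 52 + 11 = 63.

Adding 11 min by placing S5 on the S1–S2 leg.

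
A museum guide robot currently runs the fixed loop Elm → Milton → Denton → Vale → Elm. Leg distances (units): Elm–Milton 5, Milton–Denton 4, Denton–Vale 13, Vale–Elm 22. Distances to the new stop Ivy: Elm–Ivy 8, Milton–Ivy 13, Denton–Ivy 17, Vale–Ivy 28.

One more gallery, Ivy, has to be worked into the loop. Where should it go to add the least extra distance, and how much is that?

Insertion cost between consecutive stops i–j is d(i,Ivy) + d(Ivy,j) − d(i,j):
  between Elm and Milton: 8 + 13 − 5 = 16
  between Milton and Denton: 13 + 17 − 4 = 26
  between Denton and Vale: 17 + 28 − 13 = 32
  between Vale and Elm: 28 + 8 − 22 = 14
Cheapest insertion is between Vale and Elm, adding 14.
New total = 44 + 14 = 58.

Adding 14 by placing Ivy on the Vale–Elm leg.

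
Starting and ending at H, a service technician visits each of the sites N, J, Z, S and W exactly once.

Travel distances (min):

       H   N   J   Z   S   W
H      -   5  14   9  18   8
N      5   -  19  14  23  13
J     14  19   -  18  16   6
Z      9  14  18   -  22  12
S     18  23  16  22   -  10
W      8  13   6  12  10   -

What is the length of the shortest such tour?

71 min — the shortest possible round trip.

There are 60 distinct closed tours to check (reversals are equivalent).
H → N → J → Z → S → W → H: 5+19+18+22+10+8 = 82
H → N → J → Z → W → S → H: 5+19+18+12+10+18 = 82
H → N → J → S → Z → W → H: 5+19+16+22+12+8 = 82
H → N → J → S → W → Z → H: 5+19+16+10+12+9 = 71
H → N → J → W → Z → S → H: 5+19+6+12+22+18 = 82
H → N → J → W → S → Z → H: 5+19+6+10+22+9 = 71
H → N → Z → J → S → W → H: 5+14+18+16+10+8 = 71
H → N → Z → J → W → S → H: 5+14+18+6+10+18 = 71
H → N → Z → S → J → W → H: 5+14+22+16+6+8 = 71
H → N → Z → S → W → J → H: 5+14+22+10+6+14 = 71
H → N → Z → W → J → S → H: 5+14+12+6+16+18 = 71
H → N → Z → W → S → J → H: 5+14+12+10+16+14 = 71
H → N → S → J → Z → W → H: 5+23+16+18+12+8 = 82
H → N → S → J → W → Z → H: 5+23+16+6+12+9 = 71
… (46 more)
The minimum is 71.
One optimal route: H → N → J → S → W → Z → H (or its reverse).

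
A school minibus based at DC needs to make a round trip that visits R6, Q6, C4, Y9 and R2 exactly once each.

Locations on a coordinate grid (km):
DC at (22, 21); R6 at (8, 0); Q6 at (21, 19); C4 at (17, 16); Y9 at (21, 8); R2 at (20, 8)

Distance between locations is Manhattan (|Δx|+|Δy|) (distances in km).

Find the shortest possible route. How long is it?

Minimum total distance: 70 km.

DC-R6-Q6-C4-Y9-R2-DC: 35+32+7+12+1+15 = 102
DC-R6-Q6-C4-R2-Y9-DC: 35+32+7+11+1+14 = 100
DC-R6-Q6-Y9-C4-R2-DC: 35+32+11+12+11+15 = 116
DC-R6-Q6-Y9-R2-C4-DC: 35+32+11+1+11+10 = 100
DC-R6-Q6-R2-C4-Y9-DC: 35+32+12+11+12+14 = 116
DC-R6-Q6-R2-Y9-C4-DC: 35+32+12+1+12+10 = 102
DC-R6-C4-Q6-Y9-R2-DC: 35+25+7+11+1+15 = 94
DC-R6-C4-Q6-R2-Y9-DC: 35+25+7+12+1+14 = 94
DC-R6-C4-Y9-Q6-R2-DC: 35+25+12+11+12+15 = 110
DC-R6-C4-Y9-R2-Q6-DC: 35+25+12+1+12+3 = 88
DC-R6-C4-R2-Q6-Y9-DC: 35+25+11+12+11+14 = 108
DC-R6-C4-R2-Y9-Q6-DC: 35+25+11+1+11+3 = 86
DC-R6-Y9-Q6-C4-R2-DC: 35+21+11+7+11+15 = 100
DC-R6-Y9-Q6-R2-C4-DC: 35+21+11+12+11+10 = 100
… (46 more)
DC-Q6-C4-R6-R2-Y9-DC: 3+7+25+20+1+14 = 70  ← best
The minimum is 70.
One optimal route: DC → Q6 → C4 → R6 → R2 → Y9 → DC (or its reverse).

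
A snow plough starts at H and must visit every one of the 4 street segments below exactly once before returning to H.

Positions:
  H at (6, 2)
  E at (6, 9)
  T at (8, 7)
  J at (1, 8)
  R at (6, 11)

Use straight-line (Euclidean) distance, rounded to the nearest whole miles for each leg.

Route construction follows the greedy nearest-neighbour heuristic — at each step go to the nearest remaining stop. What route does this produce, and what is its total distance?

At H the remaining stops are T 5, E 7, J 8, R 9; go to T.
At T the remaining stops are E 3, R 4, J 7; go to E.
At E the remaining stops are R 2, J 5; go to R.
At R the remaining stops are J 6; go to J.
Return J→H: 8.
Total = 5 + 3 + 2 + 6 + 8 = 24.

Total distance 24 miles via the nearest-neighbour route H → T → E → R → J → H.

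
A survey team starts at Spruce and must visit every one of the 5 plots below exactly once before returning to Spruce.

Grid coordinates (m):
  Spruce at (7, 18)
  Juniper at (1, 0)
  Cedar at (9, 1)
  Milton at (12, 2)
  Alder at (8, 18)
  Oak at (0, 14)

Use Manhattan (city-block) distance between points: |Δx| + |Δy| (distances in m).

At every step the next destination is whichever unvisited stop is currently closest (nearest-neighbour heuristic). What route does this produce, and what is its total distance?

62 m along Spruce → Alder → Oak → Juniper → Cedar → Milton → Spruce.

At Spruce the remaining stops are Alder 1, Oak 11, Cedar 19, Milton 21, Juniper 24; go to Alder.
At Alder the remaining stops are Oak 12, Cedar 18, Milton 20, Juniper 25; go to Oak.
At Oak the remaining stops are Juniper 15, Cedar 22, Milton 24; go to Juniper.
At Juniper the remaining stops are Cedar 9, Milton 13; go to Cedar.
At Cedar the remaining stops are Milton 4; go to Milton.
Return Milton→Spruce: 21.
Total = 1 + 12 + 15 + 9 + 4 + 21 = 62.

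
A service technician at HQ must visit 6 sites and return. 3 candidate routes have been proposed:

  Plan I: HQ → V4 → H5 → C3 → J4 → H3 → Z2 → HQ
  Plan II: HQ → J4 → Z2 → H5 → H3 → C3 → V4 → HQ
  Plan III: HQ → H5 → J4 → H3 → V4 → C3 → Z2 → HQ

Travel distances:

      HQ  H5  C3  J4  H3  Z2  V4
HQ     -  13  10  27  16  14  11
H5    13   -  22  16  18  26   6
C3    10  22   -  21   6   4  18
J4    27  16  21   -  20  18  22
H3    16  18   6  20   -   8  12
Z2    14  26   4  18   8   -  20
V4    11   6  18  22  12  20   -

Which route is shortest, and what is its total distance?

Shortest is Plan III, total 97.

Plan I: 11 + 6 + 22 + 21 + 20 + 8 + 14 = 102
Plan II: 27 + 18 + 26 + 18 + 6 + 18 + 11 = 124
Plan III: 13 + 16 + 20 + 12 + 18 + 4 + 14 = 97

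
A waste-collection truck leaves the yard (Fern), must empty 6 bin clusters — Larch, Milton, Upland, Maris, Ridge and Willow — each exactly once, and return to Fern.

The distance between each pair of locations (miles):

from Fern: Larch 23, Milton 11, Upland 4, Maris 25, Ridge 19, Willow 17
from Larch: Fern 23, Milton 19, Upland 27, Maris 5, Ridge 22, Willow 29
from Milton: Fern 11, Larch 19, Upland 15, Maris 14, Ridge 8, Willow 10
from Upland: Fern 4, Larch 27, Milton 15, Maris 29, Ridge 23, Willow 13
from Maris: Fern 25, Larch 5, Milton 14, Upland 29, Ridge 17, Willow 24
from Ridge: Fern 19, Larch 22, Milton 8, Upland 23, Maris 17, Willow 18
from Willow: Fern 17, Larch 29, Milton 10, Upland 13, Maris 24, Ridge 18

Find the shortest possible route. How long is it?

With 6 stops there are 6!/2 = 360 distinct round trips (a route and its reverse cost the same).
Fern→Larch→Milton→Upland→Maris→Ridge→Willow→Fern: 23+19+15+29+17+18+17 = 138
Fern→Larch→Milton→Upland→Maris→Willow→Ridge→Fern: 23+19+15+29+24+18+19 = 147
Fern→Larch→Milton→Upland→Ridge→Maris→Willow→Fern: 23+19+15+23+17+24+17 = 138
Fern→Larch→Milton→Upland→Ridge→Willow→Maris→Fern: 23+19+15+23+18+24+25 = 147
Fern→Larch→Milton→Upland→Willow→Maris→Ridge→Fern: 23+19+15+13+24+17+19 = 130
Fern→Larch→Milton→Upland→Willow→Ridge→Maris→Fern: 23+19+15+13+18+17+25 = 130
Fern→Larch→Milton→Maris→Upland→Ridge→Willow→Fern: 23+19+14+29+23+18+17 = 143
Fern→Larch→Milton→Maris→Upland→Willow→Ridge→Fern: 23+19+14+29+13+18+19 = 135
… (352 more)
Fern→Larch→Maris→Ridge→Milton→Willow→Upland→Fern: 23+5+17+8+10+13+4 = 80  ← best
The minimum is 80.
One optimal route: Fern → Larch → Maris → Ridge → Milton → Willow → Upland → Fern (or its reverse).

Minimum total distance: 80 miles.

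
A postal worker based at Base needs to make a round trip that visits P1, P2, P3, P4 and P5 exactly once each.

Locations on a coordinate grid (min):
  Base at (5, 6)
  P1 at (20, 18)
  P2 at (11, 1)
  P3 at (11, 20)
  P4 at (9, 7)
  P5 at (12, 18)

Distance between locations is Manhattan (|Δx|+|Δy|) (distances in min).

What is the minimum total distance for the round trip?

Shortest round trip = 68 min.

There are 60 distinct closed tours to check (reversals are equivalent).
Base-P1-P2-P3-P4-P5-Base: 27+26+19+15+14+19 = 120
Base-P1-P2-P3-P5-P4-Base: 27+26+19+3+14+5 = 94
Base-P1-P2-P4-P3-P5-Base: 27+26+8+15+3+19 = 98
Base-P1-P2-P4-P5-P3-Base: 27+26+8+14+3+20 = 98
Base-P1-P2-P5-P3-P4-Base: 27+26+18+3+15+5 = 94
Base-P1-P2-P5-P4-P3-Base: 27+26+18+14+15+20 = 120
Base-P1-P3-P2-P4-P5-Base: 27+11+19+8+14+19 = 98
Base-P1-P3-P2-P5-P4-Base: 27+11+19+18+14+5 = 94
Base-P1-P3-P4-P2-P5-Base: 27+11+15+8+18+19 = 98
Base-P1-P3-P4-P5-P2-Base: 27+11+15+14+18+11 = 96
Base-P1-P3-P5-P2-P4-Base: 27+11+3+18+8+5 = 72
Base-P1-P3-P5-P4-P2-Base: 27+11+3+14+8+11 = 74
Base-P1-P4-P2-P3-P5-Base: 27+22+8+19+3+19 = 98
Base-P1-P4-P2-P5-P3-Base: 27+22+8+18+3+20 = 98
… (46 more)
Base-P2-P1-P5-P3-P4-Base: 11+26+8+3+15+5 = 68  ← best
The minimum is 68.
One optimal route: Base → P2 → P1 → P5 → P3 → P4 → Base (or its reverse).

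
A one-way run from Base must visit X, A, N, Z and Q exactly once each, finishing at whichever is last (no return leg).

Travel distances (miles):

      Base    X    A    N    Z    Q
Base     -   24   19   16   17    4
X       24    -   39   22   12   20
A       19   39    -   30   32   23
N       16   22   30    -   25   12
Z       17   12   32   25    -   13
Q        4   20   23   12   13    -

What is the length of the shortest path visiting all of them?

There are 5! = 120 possible orderings.
Base → X → A → N → Z → Q: 24+39+30+25+13 = 131
Base → X → A → N → Q → Z: 24+39+30+12+13 = 118
Base → X → A → Z → N → Q: 24+39+32+25+12 = 132
Base → X → A → Z → Q → N: 24+39+32+13+12 = 120
Base → X → A → Q → N → Z: 24+39+23+12+25 = 123
Base → X → A → Q → Z → N: 24+39+23+13+25 = 124
Base → X → N → A → Z → Q: 24+22+30+32+13 = 121
Base → X → N → A → Q → Z: 24+22+30+23+13 = 112
Base → X → N → Z → A → Q: 24+22+25+32+23 = 126
Base → X → N → Z → Q → A: 24+22+25+13+23 = 107
Base → X → N → Q → A → Z: 24+22+12+23+32 = 113
Base → X → N → Q → Z → A: 24+22+12+13+32 = 103
Base → X → Z → A → N → Q: 24+12+32+30+12 = 110
Base → X → Z → A → Q → N: 24+12+32+23+12 = 103
… (106 more)
Base → Q → Z → X → N → A: 4+13+12+22+30 = 81  ← best
The minimum is 81.
One shortest path: Base → Q → Z → X → N → A.

81 miles — the minimum one-way total.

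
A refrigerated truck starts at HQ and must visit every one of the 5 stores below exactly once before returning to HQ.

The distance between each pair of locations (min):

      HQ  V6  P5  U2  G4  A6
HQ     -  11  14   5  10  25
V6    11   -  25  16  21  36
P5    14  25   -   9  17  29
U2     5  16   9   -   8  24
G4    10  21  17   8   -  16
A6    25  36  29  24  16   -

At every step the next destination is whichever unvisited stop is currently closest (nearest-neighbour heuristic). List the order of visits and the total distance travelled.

94 min along HQ → U2 → G4 → A6 → P5 → V6 → HQ.

HQ → [U2:5 / G4:10 / V6:11 / P5:14 / A6:25] → U2 (5)
U2 → [G4:8 / P5:9 / V6:16 / A6:24] → G4 (8)
G4 → [A6:16 / P5:17 / V6:21] → A6 (16)
A6 → [P5:29 / V6:36] → P5 (29)
P5 → [V6:25] → V6 (25)
Return V6→HQ: 11.
Total = 5 + 8 + 16 + 29 + 25 + 11 = 94.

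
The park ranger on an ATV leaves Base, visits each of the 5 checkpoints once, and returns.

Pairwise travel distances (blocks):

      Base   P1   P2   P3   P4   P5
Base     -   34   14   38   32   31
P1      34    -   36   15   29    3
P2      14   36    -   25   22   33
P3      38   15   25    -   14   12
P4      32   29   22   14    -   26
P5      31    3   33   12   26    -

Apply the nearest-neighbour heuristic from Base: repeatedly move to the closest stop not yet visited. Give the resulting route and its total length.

From Base: distances to unvisited — P2=14, P5=31, P4=32, P1=34, P3=38. Nearest is P2 (14).
From P2: distances to unvisited — P4=22, P3=25, P5=33, P1=36. Nearest is P4 (22).
From P4: distances to unvisited — P3=14, P5=26, P1=29. Nearest is P3 (14).
From P3: distances to unvisited — P5=12, P1=15. Nearest is P5 (12).
From P5: distances to unvisited — P1=3. Nearest is P1 (3).
Return P1→Base: 34.
Total = 14 + 22 + 14 + 12 + 3 + 34 = 99.

99 blocks along Base → P2 → P4 → P3 → P5 → P1 → Base.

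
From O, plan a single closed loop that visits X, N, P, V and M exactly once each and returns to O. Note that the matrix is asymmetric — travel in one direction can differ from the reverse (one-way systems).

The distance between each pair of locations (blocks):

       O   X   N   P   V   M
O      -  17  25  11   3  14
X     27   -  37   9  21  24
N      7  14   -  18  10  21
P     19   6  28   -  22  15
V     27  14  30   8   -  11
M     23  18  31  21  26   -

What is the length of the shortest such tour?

Minimum total distance: 76 blocks.

O → X → N → P → V → M → O: 17+37+18+22+11+23 = 128
O → X → N → P → M → V → O: 17+37+18+15+26+27 = 140
O → X → N → V → P → M → O: 17+37+10+8+15+23 = 110
O → X → N → V → M → P → O: 17+37+10+11+21+19 = 115
O → X → N → M → P → V → O: 17+37+21+21+22+27 = 145
O → X → N → M → V → P → O: 17+37+21+26+8+19 = 128
O → X → P → N → V → M → O: 17+9+28+10+11+23 = 98
O → X → P → N → M → V → O: 17+9+28+21+26+27 = 128
O → X → P → V → N → M → O: 17+9+22+30+21+23 = 122
O → X → P → V → M → N → O: 17+9+22+11+31+7 = 97
O → X → P → M → N → V → O: 17+9+15+31+10+27 = 109
O → X → P → M → V → N → O: 17+9+15+26+30+7 = 104
O → X → V → N → P → M → O: 17+21+30+18+15+23 = 124
O → X → V → N → M → P → O: 17+21+30+21+21+19 = 129
… (106 more)
O → V → M → X → P → N → O: 3+11+18+9+28+7 = 76  ← best
The minimum is 76.
One optimal route: O → V → M → X → P → N → O.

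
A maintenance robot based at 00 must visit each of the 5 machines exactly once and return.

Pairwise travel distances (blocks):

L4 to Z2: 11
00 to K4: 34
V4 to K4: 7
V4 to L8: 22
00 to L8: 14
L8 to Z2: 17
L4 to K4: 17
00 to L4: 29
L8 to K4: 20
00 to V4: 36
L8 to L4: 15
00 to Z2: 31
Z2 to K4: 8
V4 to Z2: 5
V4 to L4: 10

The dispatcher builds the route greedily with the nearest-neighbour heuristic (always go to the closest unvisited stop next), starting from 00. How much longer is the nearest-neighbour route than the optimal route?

00: L8=14, L4=29, Z2=31, K4=34, V4=36 ⇒ L8
L8: L4=15, Z2=17, K4=20, V4=22 ⇒ L4
L4: V4=10, Z2=11, K4=17 ⇒ V4
V4: Z2=5, K4=7 ⇒ Z2
Z2: K4=8 ⇒ K4
NN route 00 → L8 → L4 → V4 → Z2 → K4 → 00 costs 86.
Optimal: 00 → L8 → L4 → V4 → K4 → Z2 → 00 costs 85 (by enumerating all 60 distinct tours).
Excess = 86 − 85 = 1.

Excess over optimum: 1 blocks.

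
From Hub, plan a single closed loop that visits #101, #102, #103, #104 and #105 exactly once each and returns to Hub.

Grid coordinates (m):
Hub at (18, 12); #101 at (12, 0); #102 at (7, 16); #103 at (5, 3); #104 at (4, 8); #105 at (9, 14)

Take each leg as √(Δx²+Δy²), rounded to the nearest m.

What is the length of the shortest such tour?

With 5 stops there are 5!/2 = 60 distinct round trips (a route and its reverse cost the same).
Hub → #101 → #102 → #103 → #104 → #105 → Hub: 13+17+13+5+8+9 = 65
Hub → #101 → #102 → #103 → #105 → #104 → Hub: 13+17+13+12+8+15 = 78
Hub → #101 → #102 → #104 → #103 → #105 → Hub: 13+17+9+5+12+9 = 65
Hub → #101 → #102 → #104 → #105 → #103 → Hub: 13+17+9+8+12+16 = 75
Hub → #101 → #102 → #105 → #103 → #104 → Hub: 13+17+3+12+5+15 = 65
Hub → #101 → #102 → #105 → #104 → #103 → Hub: 13+17+3+8+5+16 = 62
Hub → #101 → #103 → #102 → #104 → #105 → Hub: 13+8+13+9+8+9 = 60
Hub → #101 → #103 → #102 → #105 → #104 → Hub: 13+8+13+3+8+15 = 60
Hub → #101 → #103 → #104 → #102 → #105 → Hub: 13+8+5+9+3+9 = 47
Hub → #101 → #103 → #104 → #105 → #102 → Hub: 13+8+5+8+3+12 = 49
Hub → #101 → #103 → #105 → #102 → #104 → Hub: 13+8+12+3+9+15 = 60
Hub → #101 → #103 → #105 → #104 → #102 → Hub: 13+8+12+8+9+12 = 62
Hub → #101 → #104 → #102 → #103 → #105 → Hub: 13+11+9+13+12+9 = 67
Hub → #101 → #104 → #102 → #105 → #103 → Hub: 13+11+9+3+12+16 = 64
… (46 more)
The minimum is 47.
One optimal route: Hub → #101 → #103 → #104 → #102 → #105 → Hub (or its reverse).

Minimum total distance: 47 m.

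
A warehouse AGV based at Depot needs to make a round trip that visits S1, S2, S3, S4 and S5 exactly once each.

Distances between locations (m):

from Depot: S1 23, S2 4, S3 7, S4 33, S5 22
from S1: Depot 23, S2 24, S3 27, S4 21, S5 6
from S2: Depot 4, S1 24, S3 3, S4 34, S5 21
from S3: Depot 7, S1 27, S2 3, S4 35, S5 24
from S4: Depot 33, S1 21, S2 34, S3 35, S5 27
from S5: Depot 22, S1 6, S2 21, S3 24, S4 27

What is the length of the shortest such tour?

With 5 stops there are 5!/2 = 60 distinct round trips (a route and its reverse cost the same).
Depot → S1 → S2 → S3 → S4 → S5 → Depot: 23+24+3+35+27+22 = 134
Depot → S1 → S2 → S3 → S5 → S4 → Depot: 23+24+3+24+27+33 = 134
Depot → S1 → S2 → S4 → S3 → S5 → Depot: 23+24+34+35+24+22 = 162
Depot → S1 → S2 → S4 → S5 → S3 → Depot: 23+24+34+27+24+7 = 139
Depot → S1 → S2 → S5 → S3 → S4 → Depot: 23+24+21+24+35+33 = 160
Depot → S1 → S2 → S5 → S4 → S3 → Depot: 23+24+21+27+35+7 = 137
Depot → S1 → S3 → S2 → S4 → S5 → Depot: 23+27+3+34+27+22 = 136
Depot → S1 → S3 → S2 → S5 → S4 → Depot: 23+27+3+21+27+33 = 134
Depot → S1 → S3 → S4 → S2 → S5 → Depot: 23+27+35+34+21+22 = 162
Depot → S1 → S3 → S4 → S5 → S2 → Depot: 23+27+35+27+21+4 = 137
Depot → S1 → S3 → S5 → S2 → S4 → Depot: 23+27+24+21+34+33 = 162
Depot → S1 → S3 → S5 → S4 → S2 → Depot: 23+27+24+27+34+4 = 139
Depot → S1 → S4 → S2 → S3 → S5 → Depot: 23+21+34+3+24+22 = 127
Depot → S1 → S4 → S2 → S5 → S3 → Depot: 23+21+34+21+24+7 = 130
… (46 more)
Depot → S2 → S3 → S4 → S1 → S5 → Depot: 4+3+35+21+6+22 = 91  ← best
The minimum is 91.
One optimal route: Depot → S2 → S3 → S4 → S1 → S5 → Depot (or its reverse).

Minimum total distance: 91 m.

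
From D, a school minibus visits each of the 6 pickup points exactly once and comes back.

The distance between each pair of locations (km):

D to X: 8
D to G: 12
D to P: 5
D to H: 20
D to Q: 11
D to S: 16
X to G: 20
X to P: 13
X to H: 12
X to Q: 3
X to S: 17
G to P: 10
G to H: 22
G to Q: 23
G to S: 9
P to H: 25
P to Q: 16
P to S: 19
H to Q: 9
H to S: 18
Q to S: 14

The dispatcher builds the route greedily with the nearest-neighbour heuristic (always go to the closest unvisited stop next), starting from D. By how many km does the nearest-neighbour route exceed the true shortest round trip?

The nearest-neighbour route is 11 km longer than optimal.

D: P=5, X=8, Q=11, G=12, S=16, H=20 ⇒ P
P: G=10, X=13, Q=16, S=19, H=25 ⇒ G
G: S=9, X=20, H=22, Q=23 ⇒ S
S: Q=14, X=17, H=18 ⇒ Q
Q: X=3, H=9 ⇒ X
X: H=12 ⇒ H
NN route D → P → G → S → Q → X → H → D costs 73.
Optimal: D → X → Q → H → S → G → P → D costs 62 (by enumerating all 360 distinct tours).
Excess = 73 − 62 = 11.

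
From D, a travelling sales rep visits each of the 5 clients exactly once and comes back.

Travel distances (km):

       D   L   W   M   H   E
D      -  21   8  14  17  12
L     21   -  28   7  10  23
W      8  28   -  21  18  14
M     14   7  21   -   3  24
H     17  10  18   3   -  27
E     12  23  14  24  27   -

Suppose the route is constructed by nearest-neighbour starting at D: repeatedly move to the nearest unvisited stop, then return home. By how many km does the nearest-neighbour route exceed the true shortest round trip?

D: W=8, E=12, M=14, H=17, L=21 ⇒ W
W: E=14, H=18, M=21, L=28 ⇒ E
E: L=23, M=24, H=27 ⇒ L
L: M=7, H=10 ⇒ M
M: H=3 ⇒ H
NN route D → W → E → L → M → H → D costs 72.
Optimal: D → W → H → M → L → E → D costs 71 (by enumerating all 60 distinct tours).
Excess = 72 − 71 = 1.

1 km longer than the optimal tour.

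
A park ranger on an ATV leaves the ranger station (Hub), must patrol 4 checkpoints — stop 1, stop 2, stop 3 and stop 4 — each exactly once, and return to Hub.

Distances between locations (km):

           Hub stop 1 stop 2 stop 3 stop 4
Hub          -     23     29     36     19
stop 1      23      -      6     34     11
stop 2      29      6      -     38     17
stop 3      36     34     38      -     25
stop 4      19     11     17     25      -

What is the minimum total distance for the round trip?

Shortest round trip = 107 km.

With 4 stops there are 4!/2 = 12 distinct round trips (a route and its reverse cost the same).
Hub→stop 1→stop 2→stop 3→stop 4→Hub: 23+6+38+25+19 = 111
Hub→stop 1→stop 2→stop 4→stop 3→Hub: 23+6+17+25+36 = 107
Hub→stop 1→stop 3→stop 2→stop 4→Hub: 23+34+38+17+19 = 131
Hub→stop 1→stop 3→stop 4→stop 2→Hub: 23+34+25+17+29 = 128
Hub→stop 1→stop 4→stop 2→stop 3→Hub: 23+11+17+38+36 = 125
Hub→stop 1→stop 4→stop 3→stop 2→Hub: 23+11+25+38+29 = 126
Hub→stop 2→stop 1→stop 3→stop 4→Hub: 29+6+34+25+19 = 113
Hub→stop 2→stop 1→stop 4→stop 3→Hub: 29+6+11+25+36 = 107
Hub→stop 2→stop 3→stop 1→stop 4→Hub: 29+38+34+11+19 = 131
Hub→stop 2→stop 4→stop 1→stop 3→Hub: 29+17+11+34+36 = 127
Hub→stop 3→stop 1→stop 2→stop 4→Hub: 36+34+6+17+19 = 112
Hub→stop 3→stop 2→stop 1→stop 4→Hub: 36+38+6+11+19 = 110
The minimum is 107.
One optimal route: Hub → stop 1 → stop 2 → stop 4 → stop 3 → Hub (or its reverse).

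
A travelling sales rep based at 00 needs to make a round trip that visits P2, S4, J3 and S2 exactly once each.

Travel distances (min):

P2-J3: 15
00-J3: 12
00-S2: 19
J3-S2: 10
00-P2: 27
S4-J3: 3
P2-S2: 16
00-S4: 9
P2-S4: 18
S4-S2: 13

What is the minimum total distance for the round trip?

Minimum total distance: 62 min.

With 4 stops there are 4!/2 = 12 distinct round trips (a route and its reverse cost the same).
00→P2→S4→J3→S2→00: 27+18+3+10+19 = 77
00→P2→S4→S2→J3→00: 27+18+13+10+12 = 80
00→P2→J3→S4→S2→00: 27+15+3+13+19 = 77
00→P2→J3→S2→S4→00: 27+15+10+13+9 = 74
00→P2→S2→S4→J3→00: 27+16+13+3+12 = 71
00→P2→S2→J3→S4→00: 27+16+10+3+9 = 65
00→S4→P2→J3→S2→00: 9+18+15+10+19 = 71
00→S4→P2→S2→J3→00: 9+18+16+10+12 = 65
00→S4→J3→P2→S2→00: 9+3+15+16+19 = 62
00→S4→S2→P2→J3→00: 9+13+16+15+12 = 65
00→J3→P2→S4→S2→00: 12+15+18+13+19 = 77
00→J3→S4→P2→S2→00: 12+3+18+16+19 = 68
The minimum is 62.
One optimal route: 00 → S4 → J3 → P2 → S2 → 00 (or its reverse).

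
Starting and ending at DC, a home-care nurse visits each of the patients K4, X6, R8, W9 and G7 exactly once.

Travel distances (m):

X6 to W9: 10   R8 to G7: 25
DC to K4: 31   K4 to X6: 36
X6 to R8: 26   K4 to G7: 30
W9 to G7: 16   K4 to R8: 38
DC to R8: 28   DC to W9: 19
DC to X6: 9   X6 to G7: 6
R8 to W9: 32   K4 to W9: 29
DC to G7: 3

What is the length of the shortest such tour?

Minimum total distance: 114 m.

DC - K4 - X6 - R8 - W9 - G7 - DC: 31+36+26+32+16+3 = 144
DC - K4 - X6 - R8 - G7 - W9 - DC: 31+36+26+25+16+19 = 153
DC - K4 - X6 - W9 - R8 - G7 - DC: 31+36+10+32+25+3 = 137
DC - K4 - X6 - W9 - G7 - R8 - DC: 31+36+10+16+25+28 = 146
DC - K4 - X6 - G7 - R8 - W9 - DC: 31+36+6+25+32+19 = 149
DC - K4 - X6 - G7 - W9 - R8 - DC: 31+36+6+16+32+28 = 149
DC - K4 - R8 - X6 - W9 - G7 - DC: 31+38+26+10+16+3 = 124
DC - K4 - R8 - X6 - G7 - W9 - DC: 31+38+26+6+16+19 = 136
DC - K4 - R8 - W9 - X6 - G7 - DC: 31+38+32+10+6+3 = 120
DC - K4 - R8 - W9 - G7 - X6 - DC: 31+38+32+16+6+9 = 132
DC - K4 - R8 - G7 - X6 - W9 - DC: 31+38+25+6+10+19 = 129
DC - K4 - R8 - G7 - W9 - X6 - DC: 31+38+25+16+10+9 = 129
DC - K4 - W9 - X6 - R8 - G7 - DC: 31+29+10+26+25+3 = 124
DC - K4 - W9 - X6 - G7 - R8 - DC: 31+29+10+6+25+28 = 129
… (46 more)
DC - X6 - W9 - K4 - R8 - G7 - DC: 9+10+29+38+25+3 = 114  ← best
The minimum is 114.
One optimal route: DC → X6 → W9 → K4 → R8 → G7 → DC (or its reverse).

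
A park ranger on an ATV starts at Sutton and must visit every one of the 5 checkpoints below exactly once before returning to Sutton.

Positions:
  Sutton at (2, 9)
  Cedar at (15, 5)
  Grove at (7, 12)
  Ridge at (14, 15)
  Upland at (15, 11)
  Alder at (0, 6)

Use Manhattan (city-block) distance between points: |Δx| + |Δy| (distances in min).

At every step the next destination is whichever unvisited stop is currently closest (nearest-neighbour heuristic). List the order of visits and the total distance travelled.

At Sutton the remaining stops are Alder 5, Grove 8, Upland 15, Cedar 17, Ridge 18; go to Alder.
At Alder the remaining stops are Grove 13, Cedar 16, Upland 20, Ridge 23; go to Grove.
At Grove the remaining stops are Upland 9, Ridge 10, Cedar 15; go to Upland.
At Upland the remaining stops are Ridge 5, Cedar 6; go to Ridge.
At Ridge the remaining stops are Cedar 11; go to Cedar.
Return Cedar→Sutton: 17.
Total = 5 + 13 + 9 + 5 + 11 + 17 = 60.

Nearest-neighbour total = 60 min; route Sutton → Alder → Grove → Upland → Ridge → Cedar → Sutton.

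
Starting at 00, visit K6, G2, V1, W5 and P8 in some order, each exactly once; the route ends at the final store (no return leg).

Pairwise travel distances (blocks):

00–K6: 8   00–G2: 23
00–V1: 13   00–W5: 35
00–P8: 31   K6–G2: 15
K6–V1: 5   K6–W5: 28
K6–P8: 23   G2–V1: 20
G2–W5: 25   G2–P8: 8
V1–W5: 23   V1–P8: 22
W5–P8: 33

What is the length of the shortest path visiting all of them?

Minimum one-way distance = 68 blocks.

There are 5! = 120 possible orderings.
00→K6→G2→V1→W5→P8: 8+15+20+23+33 = 99
00→K6→G2→V1→P8→W5: 8+15+20+22+33 = 98
00→K6→G2→W5→V1→P8: 8+15+25+23+22 = 93
00→K6→G2→W5→P8→V1: 8+15+25+33+22 = 103
00→K6→G2→P8→V1→W5: 8+15+8+22+23 = 76
00→K6→G2→P8→W5→V1: 8+15+8+33+23 = 87
00→K6→V1→G2→W5→P8: 8+5+20+25+33 = 91
00→K6→V1→G2→P8→W5: 8+5+20+8+33 = 74
00→K6→V1→W5→G2→P8: 8+5+23+25+8 = 69
00→K6→V1→W5→P8→G2: 8+5+23+33+8 = 77
00→K6→V1→P8→G2→W5: 8+5+22+8+25 = 68
00→K6→V1→P8→W5→G2: 8+5+22+33+25 = 93
00→K6→W5→G2→V1→P8: 8+28+25+20+22 = 103
00→K6→W5→G2→P8→V1: 8+28+25+8+22 = 91
… (106 more)
The minimum is 68.
One shortest path: 00 → K6 → V1 → P8 → G2 → W5.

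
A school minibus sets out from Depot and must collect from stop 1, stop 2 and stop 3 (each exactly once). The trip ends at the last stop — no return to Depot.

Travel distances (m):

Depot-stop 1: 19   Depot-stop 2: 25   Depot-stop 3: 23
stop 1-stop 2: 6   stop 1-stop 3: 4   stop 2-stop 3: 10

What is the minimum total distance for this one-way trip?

There are 3! = 6 possible orderings.
Depot → stop 1 → stop 2 → stop 3: 19+6+10 = 35
Depot → stop 1 → stop 3 → stop 2: 19+4+10 = 33
Depot → stop 2 → stop 1 → stop 3: 25+6+4 = 35
Depot → stop 2 → stop 3 → stop 1: 25+10+4 = 39
Depot → stop 3 → stop 1 → stop 2: 23+4+6 = 33
Depot → stop 3 → stop 2 → stop 1: 23+10+6 = 39
The minimum is 33.
One shortest path: Depot → stop 1 → stop 3 → stop 2.

Minimum one-way distance = 33 m.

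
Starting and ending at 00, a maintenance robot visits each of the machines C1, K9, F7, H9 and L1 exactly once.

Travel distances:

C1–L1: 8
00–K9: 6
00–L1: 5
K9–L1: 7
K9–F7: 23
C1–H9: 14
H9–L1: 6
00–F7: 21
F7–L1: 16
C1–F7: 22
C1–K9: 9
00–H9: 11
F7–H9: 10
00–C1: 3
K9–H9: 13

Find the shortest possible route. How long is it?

With 5 stops there are 5!/2 = 60 distinct round trips (a route and its reverse cost the same).
00 - C1 - K9 - F7 - H9 - L1 - 00: 3+9+23+10+6+5 = 56
00 - C1 - K9 - F7 - L1 - H9 - 00: 3+9+23+16+6+11 = 68
00 - C1 - K9 - H9 - F7 - L1 - 00: 3+9+13+10+16+5 = 56
00 - C1 - K9 - H9 - L1 - F7 - 00: 3+9+13+6+16+21 = 68
00 - C1 - K9 - L1 - F7 - H9 - 00: 3+9+7+16+10+11 = 56
00 - C1 - K9 - L1 - H9 - F7 - 00: 3+9+7+6+10+21 = 56
00 - C1 - F7 - K9 - H9 - L1 - 00: 3+22+23+13+6+5 = 72
00 - C1 - F7 - K9 - L1 - H9 - 00: 3+22+23+7+6+11 = 72
00 - C1 - F7 - H9 - K9 - L1 - 00: 3+22+10+13+7+5 = 60
00 - C1 - F7 - H9 - L1 - K9 - 00: 3+22+10+6+7+6 = 54
00 - C1 - F7 - L1 - K9 - H9 - 00: 3+22+16+7+13+11 = 72
00 - C1 - F7 - L1 - H9 - K9 - 00: 3+22+16+6+13+6 = 66
00 - C1 - H9 - K9 - F7 - L1 - 00: 3+14+13+23+16+5 = 74
00 - C1 - H9 - K9 - L1 - F7 - 00: 3+14+13+7+16+21 = 74
… (46 more)
The minimum is 54.
One optimal route: 00 → C1 → F7 → H9 → L1 → K9 → 00 (or its reverse).

Shortest round trip = 54.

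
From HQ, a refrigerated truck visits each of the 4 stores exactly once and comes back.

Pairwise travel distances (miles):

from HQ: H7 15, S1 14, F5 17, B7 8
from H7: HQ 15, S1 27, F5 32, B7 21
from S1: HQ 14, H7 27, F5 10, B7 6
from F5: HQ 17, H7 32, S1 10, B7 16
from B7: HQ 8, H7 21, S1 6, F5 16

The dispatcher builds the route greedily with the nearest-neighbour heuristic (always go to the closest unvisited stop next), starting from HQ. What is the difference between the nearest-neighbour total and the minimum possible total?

HQ: B7=8, S1=14, H7=15, F5=17 ⇒ B7
B7: S1=6, F5=16, H7=21 ⇒ S1
S1: F5=10, H7=27 ⇒ F5
F5: H7=32 ⇒ H7
NN route HQ → B7 → S1 → F5 → H7 → HQ costs 71.
Optimal: HQ → H7 → B7 → S1 → F5 → HQ costs 69 (by enumerating all 12 distinct tours).
Excess = 71 − 69 = 2.

Excess over optimum: 2 miles.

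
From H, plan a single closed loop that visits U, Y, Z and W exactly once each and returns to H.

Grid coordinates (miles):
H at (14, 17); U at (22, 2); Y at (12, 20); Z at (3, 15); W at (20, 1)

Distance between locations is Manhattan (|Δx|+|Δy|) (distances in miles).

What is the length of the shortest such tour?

Shortest round trip = 76 miles.

There are 12 distinct closed tours to check (reversals are equivalent).
H → U → Y → Z → W → H: 23+28+14+31+22 = 118
H → U → Y → W → Z → H: 23+28+27+31+13 = 122
H → U → Z → Y → W → H: 23+32+14+27+22 = 118
H → U → Z → W → Y → H: 23+32+31+27+5 = 118
H → U → W → Y → Z → H: 23+3+27+14+13 = 80
H → U → W → Z → Y → H: 23+3+31+14+5 = 76
H → Y → U → Z → W → H: 5+28+32+31+22 = 118
H → Y → U → W → Z → H: 5+28+3+31+13 = 80
H → Y → Z → U → W → H: 5+14+32+3+22 = 76
H → Y → W → U → Z → H: 5+27+3+32+13 = 80
H → Z → U → Y → W → H: 13+32+28+27+22 = 122
H → Z → Y → U → W → H: 13+14+28+3+22 = 80
The minimum is 76.
One optimal route: H → U → W → Z → Y → H (or its reverse).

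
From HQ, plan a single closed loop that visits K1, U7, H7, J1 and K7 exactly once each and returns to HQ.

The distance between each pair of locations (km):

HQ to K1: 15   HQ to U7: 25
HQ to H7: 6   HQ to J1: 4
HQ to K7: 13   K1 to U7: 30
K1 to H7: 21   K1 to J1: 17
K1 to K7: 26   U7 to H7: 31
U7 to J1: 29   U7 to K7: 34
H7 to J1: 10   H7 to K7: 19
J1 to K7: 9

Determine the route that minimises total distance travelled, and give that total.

Shortest round trip = 104 km.

With 5 stops there are 5!/2 = 60 distinct round trips (a route and its reverse cost the same).
HQ → K1 → U7 → H7 → J1 → K7 → HQ: 15+30+31+10+9+13 = 108
HQ → K1 → U7 → H7 → K7 → J1 → HQ: 15+30+31+19+9+4 = 108
HQ → K1 → U7 → J1 → H7 → K7 → HQ: 15+30+29+10+19+13 = 116
HQ → K1 → U7 → J1 → K7 → H7 → HQ: 15+30+29+9+19+6 = 108
HQ → K1 → U7 → K7 → H7 → J1 → HQ: 15+30+34+19+10+4 = 112
HQ → K1 → U7 → K7 → J1 → H7 → HQ: 15+30+34+9+10+6 = 104
HQ → K1 → H7 → U7 → J1 → K7 → HQ: 15+21+31+29+9+13 = 118
HQ → K1 → H7 → U7 → K7 → J1 → HQ: 15+21+31+34+9+4 = 114
HQ → K1 → H7 → J1 → U7 → K7 → HQ: 15+21+10+29+34+13 = 122
HQ → K1 → H7 → J1 → K7 → U7 → HQ: 15+21+10+9+34+25 = 114
HQ → K1 → H7 → K7 → U7 → J1 → HQ: 15+21+19+34+29+4 = 122
HQ → K1 → H7 → K7 → J1 → U7 → HQ: 15+21+19+9+29+25 = 118
HQ → K1 → J1 → U7 → H7 → K7 → HQ: 15+17+29+31+19+13 = 124
HQ → K1 → J1 → U7 → K7 → H7 → HQ: 15+17+29+34+19+6 = 120
… (46 more)
The minimum is 104.
One optimal route: HQ → K1 → U7 → K7 → J1 → H7 → HQ (or its reverse).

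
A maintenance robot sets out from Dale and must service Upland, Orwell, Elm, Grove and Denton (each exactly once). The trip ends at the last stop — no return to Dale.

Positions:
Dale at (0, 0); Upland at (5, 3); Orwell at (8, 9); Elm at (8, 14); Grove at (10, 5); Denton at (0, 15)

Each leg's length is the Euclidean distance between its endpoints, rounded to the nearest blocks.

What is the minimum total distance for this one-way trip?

There are 5! = 120 possible orderings.
Dale→Upland→Orwell→Elm→Grove→Denton: 6+7+5+9+14 = 41
Dale→Upland→Orwell→Elm→Denton→Grove: 6+7+5+8+14 = 40
Dale→Upland→Orwell→Grove→Elm→Denton: 6+7+4+9+8 = 34
Dale→Upland→Orwell→Grove→Denton→Elm: 6+7+4+14+8 = 39
Dale→Upland→Orwell→Denton→Elm→Grove: 6+7+10+8+9 = 40
Dale→Upland→Orwell→Denton→Grove→Elm: 6+7+10+14+9 = 46
Dale→Upland→Elm→Orwell→Grove→Denton: 6+11+5+4+14 = 40
Dale→Upland→Elm→Orwell→Denton→Grove: 6+11+5+10+14 = 46
Dale→Upland→Elm→Grove→Orwell→Denton: 6+11+9+4+10 = 40
Dale→Upland→Elm→Grove→Denton→Orwell: 6+11+9+14+10 = 50
Dale→Upland→Elm→Denton→Orwell→Grove: 6+11+8+10+4 = 39
Dale→Upland→Elm→Denton→Grove→Orwell: 6+11+8+14+4 = 43
Dale→Upland→Grove→Orwell→Elm→Denton: 6+5+4+5+8 = 28
Dale→Upland→Grove→Orwell→Denton→Elm: 6+5+4+10+8 = 33
… (106 more)
The minimum is 28.
One shortest path: Dale → Upland → Grove → Orwell → Elm → Denton.

Shortest open route: 28 blocks.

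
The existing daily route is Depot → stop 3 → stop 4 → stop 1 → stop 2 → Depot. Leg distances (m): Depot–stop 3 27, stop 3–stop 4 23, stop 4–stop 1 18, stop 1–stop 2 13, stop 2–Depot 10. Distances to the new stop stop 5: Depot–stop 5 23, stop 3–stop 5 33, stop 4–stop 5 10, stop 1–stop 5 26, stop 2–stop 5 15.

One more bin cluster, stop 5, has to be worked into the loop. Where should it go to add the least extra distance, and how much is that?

Adding 18 m by placing stop 5 on the stop 4–stop 1 leg.

Insertion cost between consecutive stops i–j is d(i,stop 5) + d(stop 5,j) − d(i,j):
  between Depot and stop 3: 23 + 33 − 27 = 29
  between stop 3 and stop 4: 33 + 10 − 23 = 20
  between stop 4 and stop 1: 10 + 26 − 18 = 18
  between stop 1 and stop 2: 26 + 15 − 13 = 28
  between stop 2 and Depot: 15 + 23 − 10 = 28
Cheapest insertion is between stop 4 and stop 1, adding 18.
New total = 91 + 18 = 109.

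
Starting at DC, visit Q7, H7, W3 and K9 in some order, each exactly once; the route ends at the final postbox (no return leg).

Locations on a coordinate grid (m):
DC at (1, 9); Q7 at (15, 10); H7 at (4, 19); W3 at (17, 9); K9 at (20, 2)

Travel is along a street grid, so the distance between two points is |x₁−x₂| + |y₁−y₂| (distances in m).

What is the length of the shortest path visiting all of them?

Shortest open route: 46 m.

There are 4! = 24 possible orderings.
DC → Q7 → H7 → W3 → K9: 15+20+23+10 = 68
DC → Q7 → H7 → K9 → W3: 15+20+33+10 = 78
DC → Q7 → W3 → H7 → K9: 15+3+23+33 = 74
DC → Q7 → W3 → K9 → H7: 15+3+10+33 = 61
DC → Q7 → K9 → H7 → W3: 15+13+33+23 = 84
DC → Q7 → K9 → W3 → H7: 15+13+10+23 = 61
DC → H7 → Q7 → W3 → K9: 13+20+3+10 = 46
DC → H7 → Q7 → K9 → W3: 13+20+13+10 = 56
DC → H7 → W3 → Q7 → K9: 13+23+3+13 = 52
DC → H7 → W3 → K9 → Q7: 13+23+10+13 = 59
DC → H7 → K9 → Q7 → W3: 13+33+13+3 = 62
DC → H7 → K9 → W3 → Q7: 13+33+10+3 = 59
DC → W3 → Q7 → H7 → K9: 16+3+20+33 = 72
DC → W3 → Q7 → K9 → H7: 16+3+13+33 = 65
… (10 more)
The minimum is 46.
One shortest path: DC → H7 → Q7 → W3 → K9.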